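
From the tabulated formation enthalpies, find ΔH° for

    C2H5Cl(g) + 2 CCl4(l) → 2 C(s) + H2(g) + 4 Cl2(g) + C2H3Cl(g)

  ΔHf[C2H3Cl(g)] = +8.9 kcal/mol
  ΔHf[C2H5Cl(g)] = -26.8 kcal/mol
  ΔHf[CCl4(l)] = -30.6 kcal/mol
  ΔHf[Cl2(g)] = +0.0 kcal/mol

ΔH° = 96.9 kcal/mol

Products: 2·(+0.0) + 1·(+0.0) + 4·(+0.0) + 1·(+8.9) = +8.9
Reactants: 1·(-26.8) + 2·(-30.6) = -88.0
ΔH° = (+8.9) − (-88.0) = 96.9 kcal/mol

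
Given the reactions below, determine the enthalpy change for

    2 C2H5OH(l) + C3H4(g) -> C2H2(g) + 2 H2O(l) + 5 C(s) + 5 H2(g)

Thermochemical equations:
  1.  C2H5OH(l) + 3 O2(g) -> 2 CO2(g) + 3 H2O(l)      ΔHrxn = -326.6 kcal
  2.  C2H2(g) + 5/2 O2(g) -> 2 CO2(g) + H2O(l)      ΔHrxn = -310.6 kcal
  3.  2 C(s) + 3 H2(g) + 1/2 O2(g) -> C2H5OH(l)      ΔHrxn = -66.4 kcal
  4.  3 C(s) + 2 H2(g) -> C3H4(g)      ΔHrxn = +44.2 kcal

eq. 1 as written: -326.6 kcal
eq. 2 reversed: +310.6 kcal
eq. 3 reversed: +66.4 kcal
eq. 4 reversed: -44.2 kcal
ΔHrxn = (-326.6) + (+310.6) + (+66.4) + (-44.2) = 6.2 kcal

ΔHrxn = 6.2 kcal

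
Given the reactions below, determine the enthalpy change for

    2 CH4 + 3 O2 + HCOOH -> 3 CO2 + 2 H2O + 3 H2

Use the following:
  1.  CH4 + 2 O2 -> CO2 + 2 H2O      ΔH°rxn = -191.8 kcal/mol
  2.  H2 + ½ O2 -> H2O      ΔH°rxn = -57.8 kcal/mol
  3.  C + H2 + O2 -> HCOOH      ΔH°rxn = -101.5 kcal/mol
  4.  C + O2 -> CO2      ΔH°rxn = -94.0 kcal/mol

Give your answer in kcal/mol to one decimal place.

ΔH°rxn = -260.5 kcal/mol

eq. 1 × 2 (scale by 2 for the 2 CH4): (2)·(-191.8) = -383.6 kcal/mol
eq. 2 reversed and × 2: (-2)·(-57.8) = +115.6 kcal/mol
eq. 3 reversed (reverse to put HCOOH on the reactant side): +101.5 kcal/mol
eq. 4 as written: -94.0 kcal/mol
Since enthalpy is a state function, ΔH°rxn = (-383.6) + (+115.6) + (+101.5) + (-94.0) = -260.5 kcal/mol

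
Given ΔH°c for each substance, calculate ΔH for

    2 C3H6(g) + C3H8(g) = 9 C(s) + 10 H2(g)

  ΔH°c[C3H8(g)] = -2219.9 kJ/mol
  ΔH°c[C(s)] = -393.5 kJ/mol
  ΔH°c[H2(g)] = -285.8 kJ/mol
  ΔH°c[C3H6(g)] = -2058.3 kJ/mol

With combustion enthalpies, reactants minus products:
= [2·(-2058.3) + 1·(-2219.9)] − [9·(-393.5) + 10·(-285.8)]
= 63.0 kJ/mol

ΔH = 63.0 kJ/mol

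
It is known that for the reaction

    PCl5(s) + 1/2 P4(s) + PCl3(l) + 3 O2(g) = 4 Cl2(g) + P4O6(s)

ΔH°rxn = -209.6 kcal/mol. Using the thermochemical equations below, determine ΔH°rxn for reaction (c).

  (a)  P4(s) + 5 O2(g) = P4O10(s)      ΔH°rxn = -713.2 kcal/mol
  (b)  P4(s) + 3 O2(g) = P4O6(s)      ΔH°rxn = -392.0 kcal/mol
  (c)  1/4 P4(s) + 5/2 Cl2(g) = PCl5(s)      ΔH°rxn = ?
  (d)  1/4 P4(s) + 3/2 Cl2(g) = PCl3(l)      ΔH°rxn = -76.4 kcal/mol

ΔH°rxn = -106.0 kcal/mol

(a): not needed (P4O10(s) appears nowhere else).
(b) as written (P4O6(s) already on the product side): -392.0 kcal/mol
(c) reversed (PCl5(s) must end up as a reactant): contributes −x
(d) reversed (PCl3(l) must end up as a reactant): +76.4 kcal/mol
-209.6 = (-392.0) + (+76.4) − x
x = (-209.6 − (-315.6)) / (-1) = -106.0 kcal/mol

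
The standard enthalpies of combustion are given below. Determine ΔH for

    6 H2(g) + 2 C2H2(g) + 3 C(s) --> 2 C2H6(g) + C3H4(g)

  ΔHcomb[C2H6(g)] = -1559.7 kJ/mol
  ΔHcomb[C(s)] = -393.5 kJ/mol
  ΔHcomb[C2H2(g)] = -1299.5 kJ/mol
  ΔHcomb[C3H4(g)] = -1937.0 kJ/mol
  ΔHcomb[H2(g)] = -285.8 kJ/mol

ΔH = -437.9 kJ/mol

Using ΔH = Σ nΔHc°(reactants) − Σ nΔHc°(products):
= [6·(-285.8) + 2·(-1299.5) + 3·(-393.5)] − [2·(-1559.7) + 1·(-1937.0)]
= -437.9 kJ/mol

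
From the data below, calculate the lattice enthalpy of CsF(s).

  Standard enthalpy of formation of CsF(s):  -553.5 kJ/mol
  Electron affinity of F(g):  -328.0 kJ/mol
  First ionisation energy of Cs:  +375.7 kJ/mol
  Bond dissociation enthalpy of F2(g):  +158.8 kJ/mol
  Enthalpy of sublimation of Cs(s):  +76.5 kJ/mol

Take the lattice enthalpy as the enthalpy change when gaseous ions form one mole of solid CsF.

ΔHf° = 1·ΔHsub + 1·(ΣIE) + 1/2·D(F2) + 1·EA + U
-553.5 = 1·(+76.5) + 1·(+375.7) + 1/2·(+158.8) + 1·(-328.0) + U
U = -553.5 − (+203.6) = -757.1 kJ/mol

U = -757.1 kJ/mol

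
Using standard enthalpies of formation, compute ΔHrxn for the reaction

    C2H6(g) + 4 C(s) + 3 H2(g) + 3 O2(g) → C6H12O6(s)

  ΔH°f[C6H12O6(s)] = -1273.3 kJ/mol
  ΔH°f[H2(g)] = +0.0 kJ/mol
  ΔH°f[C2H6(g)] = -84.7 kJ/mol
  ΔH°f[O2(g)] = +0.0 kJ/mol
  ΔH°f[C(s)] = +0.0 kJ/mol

Products: 1·(-1273.3) = -1273.3
Reactants: 1·(-84.7) + 4·(+0.0) + 3·(+0.0) + 3·(+0.0) = -84.7
ΔHrxn = (-1273.3) − (-84.7) = -1188.6 kJ/mol

ΔHrxn = -1188.6 kJ/mol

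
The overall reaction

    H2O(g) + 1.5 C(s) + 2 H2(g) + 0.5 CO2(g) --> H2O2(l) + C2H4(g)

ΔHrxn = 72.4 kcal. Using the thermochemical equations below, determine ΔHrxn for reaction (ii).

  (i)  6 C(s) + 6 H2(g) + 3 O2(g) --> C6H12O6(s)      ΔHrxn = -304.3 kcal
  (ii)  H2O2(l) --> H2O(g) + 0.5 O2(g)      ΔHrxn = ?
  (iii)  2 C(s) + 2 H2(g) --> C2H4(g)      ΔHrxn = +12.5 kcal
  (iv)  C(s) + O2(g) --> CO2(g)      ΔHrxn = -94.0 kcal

(i): not needed.
(ii) reversed: contributes −x
(iii) as written: +12.5 kcal
(iv) reversed and × 1/2: (-1/2)·(-94.0) = +47.0 kcal
+72.4 = (+12.5) + (+47.0) − x
x = (+72.4 − (+59.5)) / (-1) = -12.9 kcal

ΔHrxn = -12.9 kcal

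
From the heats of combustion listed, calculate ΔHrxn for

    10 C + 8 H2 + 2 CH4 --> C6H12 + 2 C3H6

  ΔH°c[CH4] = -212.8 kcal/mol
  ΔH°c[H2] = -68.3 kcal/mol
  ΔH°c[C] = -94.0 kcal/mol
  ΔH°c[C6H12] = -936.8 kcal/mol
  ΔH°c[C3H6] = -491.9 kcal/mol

ΔHrxn = 8.6 kcal/mol

With combustion enthalpies, reactants minus products:
= [10·(-94.0) + 8·(-68.3) + 2·(-212.8)] − [1·(-936.8) + 2·(-491.9)]
= 8.6 kcal/mol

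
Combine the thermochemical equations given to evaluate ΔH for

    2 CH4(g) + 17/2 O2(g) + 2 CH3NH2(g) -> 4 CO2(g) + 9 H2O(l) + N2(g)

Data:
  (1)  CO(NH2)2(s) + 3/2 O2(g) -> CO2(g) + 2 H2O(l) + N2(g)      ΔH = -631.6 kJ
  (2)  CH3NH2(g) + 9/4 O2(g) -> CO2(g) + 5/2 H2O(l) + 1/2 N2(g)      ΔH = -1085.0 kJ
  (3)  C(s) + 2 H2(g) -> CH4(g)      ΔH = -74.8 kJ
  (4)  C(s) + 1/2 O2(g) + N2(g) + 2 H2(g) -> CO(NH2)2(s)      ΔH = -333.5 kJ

ΔH = -3950.6 kJ

(1) × 2: (2)·(-631.6) = -1263.2 kJ
(2) × 2 (×2 to match 2 CH3NH2(g) in the target): (2)·(-1085.0) = -2170.0 kJ
(3) reversed and × 2 (reverse to put CH4(g) on the reactant side; scale by 2 for the 2 CH4(g)): (-2)·(-74.8) = +149.6 kJ
(4) × 2: (2)·(-333.5) = -667.0 kJ
ΔH = (2)·(-631.6) + (2)·(-1085.0) + (-2)·(-74.8) + (2)·(-333.5) = -3950.6 kJ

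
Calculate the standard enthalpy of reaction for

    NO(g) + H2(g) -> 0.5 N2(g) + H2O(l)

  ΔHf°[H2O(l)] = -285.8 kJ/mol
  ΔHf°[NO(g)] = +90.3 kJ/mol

ΔH°rxn = Σ nΔHf°(products) − Σ nΔHf°(reactants).
Products: 1/2·(+0.0) + 1·(-285.8) = -285.8
Reactants: 1·(+90.3) + 1·(+0.0) = +90.3
ΔHrxn = (-285.8) − (+90.3) = -376.1 kJ/mol

ΔHrxn = -376.1 kJ/mol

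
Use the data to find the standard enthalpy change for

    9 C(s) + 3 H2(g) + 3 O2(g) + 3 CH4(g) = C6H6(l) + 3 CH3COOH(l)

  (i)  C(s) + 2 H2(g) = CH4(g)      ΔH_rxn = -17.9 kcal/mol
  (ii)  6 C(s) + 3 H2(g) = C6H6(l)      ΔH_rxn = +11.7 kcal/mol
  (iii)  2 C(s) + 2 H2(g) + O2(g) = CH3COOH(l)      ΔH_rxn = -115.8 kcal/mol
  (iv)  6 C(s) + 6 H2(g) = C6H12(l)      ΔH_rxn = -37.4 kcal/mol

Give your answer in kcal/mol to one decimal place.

ΔH_rxn = -282.0 kcal/mol

(i) reversed and × 3 (CH4(g) must end up as a reactant; ×3 to match 3 CH4(g) in the target): (-3)·(-17.9) = +53.7 kcal/mol
(ii) as written (C6H6(l) already on the product side): +11.7 kcal/mol
(iii) × 3 (scale by 3 for the 3 CH3COOH(l)): (3)·(-115.8) = -347.4 kcal/mol
(iv): not needed (C6H12(l) appears nowhere else).
ΔH_rxn = (+53.7) + (+11.7) + (-347.4) = -282.0 kcal/mol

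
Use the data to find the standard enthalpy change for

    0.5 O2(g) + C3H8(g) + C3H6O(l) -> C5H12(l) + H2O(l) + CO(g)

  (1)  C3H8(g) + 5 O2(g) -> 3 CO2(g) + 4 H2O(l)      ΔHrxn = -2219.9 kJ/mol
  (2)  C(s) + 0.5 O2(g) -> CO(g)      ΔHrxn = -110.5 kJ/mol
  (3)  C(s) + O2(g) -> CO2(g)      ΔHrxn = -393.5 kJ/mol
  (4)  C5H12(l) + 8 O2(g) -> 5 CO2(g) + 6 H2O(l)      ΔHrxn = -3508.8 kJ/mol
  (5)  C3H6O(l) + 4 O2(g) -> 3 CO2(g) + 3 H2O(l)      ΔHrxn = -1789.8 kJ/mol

ΔHrxn = -217.9 kJ/mol

(1) as written (C3H8(g) already on the reactant side): -2219.9 kJ/mol
(2) as written (CO(g) already on the product side): -110.5 kJ/mol
(3) reversed: +393.5 kJ/mol
(4) reversed (C5H12(l) must end up as a product): +3508.8 kJ/mol
(5) as written (C3H6O(l) already on the reactant side): -1789.8 kJ/mol
Since enthalpy is a state function, ΔHrxn = (-2219.9) + (-110.5) + (+393.5) + (+3508.8) + (-1789.8) = -217.9 kJ/mol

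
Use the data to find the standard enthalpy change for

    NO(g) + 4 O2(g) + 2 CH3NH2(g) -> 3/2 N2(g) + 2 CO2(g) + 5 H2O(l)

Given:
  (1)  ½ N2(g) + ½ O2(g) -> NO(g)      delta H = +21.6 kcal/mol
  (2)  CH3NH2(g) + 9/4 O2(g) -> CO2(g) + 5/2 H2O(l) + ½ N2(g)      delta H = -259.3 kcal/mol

(1) reversed: -21.6 kcal/mol
(2) × 2: (2)·(-259.3) = -518.6 kcal/mol
delta H = (-1)·(+21.6) + (2)·(-259.3) = -540.2 kcal/mol

delta H = -540.2 kcal/mol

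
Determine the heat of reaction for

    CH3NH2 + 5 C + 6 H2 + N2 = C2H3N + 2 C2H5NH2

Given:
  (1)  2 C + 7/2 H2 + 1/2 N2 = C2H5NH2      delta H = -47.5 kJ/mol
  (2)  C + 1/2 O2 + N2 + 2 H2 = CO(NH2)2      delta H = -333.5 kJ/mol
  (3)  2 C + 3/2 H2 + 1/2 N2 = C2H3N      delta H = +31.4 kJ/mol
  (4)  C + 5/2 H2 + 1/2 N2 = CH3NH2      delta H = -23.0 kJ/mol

delta H = -40.6 kJ/mol

(1) × 2 (scale by 2 for the 2 C2H5NH2): (2)·(-47.5) = -95.0 kJ/mol
(2): not needed (O2 appears nowhere else).
(3) as written (C2H3N already on the product side): +31.4 kJ/mol
(4) reversed (CH3NH2 must end up as a reactant): +23.0 kJ/mol
delta H = (2)·(-47.5) + (1)·(+31.4) + (-1)·(-23.0) = -40.6 kJ/mol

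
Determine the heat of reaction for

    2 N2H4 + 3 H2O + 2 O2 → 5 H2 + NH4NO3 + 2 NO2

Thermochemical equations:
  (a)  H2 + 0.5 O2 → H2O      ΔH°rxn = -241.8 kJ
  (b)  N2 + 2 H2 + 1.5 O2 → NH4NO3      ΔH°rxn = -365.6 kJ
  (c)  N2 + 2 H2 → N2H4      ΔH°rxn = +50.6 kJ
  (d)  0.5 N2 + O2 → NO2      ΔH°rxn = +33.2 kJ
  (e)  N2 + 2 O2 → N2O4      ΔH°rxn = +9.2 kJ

(a) reversed and × 3 (H2O must end up as a reactant; scale by 3 for the 3 H2O): (-3)·(-241.8) = +725.4 kJ
(b) as written (NH4NO3 already on the product side): -365.6 kJ
(c) reversed and × 2 (reverse to put N2H4 on the reactant side; scale by 2 for the 2 N2H4): (-2)·(+50.6) = -101.2 kJ
(d) × 2 (scale by 2 for the 2 NO2): (2)·(+33.2) = +66.4 kJ
(e): not needed (N2O4 appears nowhere else).
Since enthalpy is a state function, ΔH°rxn = (+725.4) + (-365.6) + (-101.2) + (+66.4) = 325.0 kJ

ΔH°rxn = 325.0 kJ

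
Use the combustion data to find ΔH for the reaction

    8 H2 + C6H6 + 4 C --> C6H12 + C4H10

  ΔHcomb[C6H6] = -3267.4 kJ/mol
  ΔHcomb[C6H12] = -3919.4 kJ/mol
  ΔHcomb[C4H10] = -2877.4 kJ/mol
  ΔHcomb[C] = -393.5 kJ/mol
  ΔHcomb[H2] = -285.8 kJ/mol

ΔH = -331.0 kJ/mol

Using ΔH = Σ nΔHc°(reactants) − Σ nΔHc°(products):
= [8·(-285.8) + 1·(-3267.4) + 4·(-393.5)] − [1·(-3919.4) + 1·(-2877.4)]
= -331.0 kJ/mol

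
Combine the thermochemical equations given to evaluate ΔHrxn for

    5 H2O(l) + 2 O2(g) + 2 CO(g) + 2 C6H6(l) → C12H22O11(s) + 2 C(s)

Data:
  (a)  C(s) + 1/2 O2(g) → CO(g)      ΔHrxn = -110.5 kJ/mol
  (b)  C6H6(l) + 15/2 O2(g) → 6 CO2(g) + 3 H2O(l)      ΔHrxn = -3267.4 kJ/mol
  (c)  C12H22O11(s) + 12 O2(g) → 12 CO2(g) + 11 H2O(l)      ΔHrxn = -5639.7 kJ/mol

ΔHrxn = -674.1 kJ/mol

(a) reversed and × 2 (reverse to put CO(g) on the reactant side; scale by 2 for the 2 CO(g)): (-2)·(-110.5) = +221.0 kJ/mol
(b) × 2 (×2 to match 2 C6H6(l) in the target): (2)·(-3267.4) = -6534.8 kJ/mol
(c) reversed (reverse to put C12H22O11(s) on the product side): +5639.7 kJ/mol
ΔHrxn = (-2)·(-110.5) + (2)·(-3267.4) + (-1)·(-5639.7) = -674.1 kJ/mol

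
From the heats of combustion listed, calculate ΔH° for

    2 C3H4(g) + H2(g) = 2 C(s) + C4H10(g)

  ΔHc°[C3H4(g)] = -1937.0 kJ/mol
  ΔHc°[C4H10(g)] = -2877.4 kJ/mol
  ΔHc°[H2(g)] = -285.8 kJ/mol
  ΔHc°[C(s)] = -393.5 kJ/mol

With combustion enthalpies, reactants minus products:
= [2·(-1937.0) + 1·(-285.8)] − [2·(-393.5) + 1·(-2877.4)]
= -495.4 kJ/mol

ΔH° = -495.4 kJ/mol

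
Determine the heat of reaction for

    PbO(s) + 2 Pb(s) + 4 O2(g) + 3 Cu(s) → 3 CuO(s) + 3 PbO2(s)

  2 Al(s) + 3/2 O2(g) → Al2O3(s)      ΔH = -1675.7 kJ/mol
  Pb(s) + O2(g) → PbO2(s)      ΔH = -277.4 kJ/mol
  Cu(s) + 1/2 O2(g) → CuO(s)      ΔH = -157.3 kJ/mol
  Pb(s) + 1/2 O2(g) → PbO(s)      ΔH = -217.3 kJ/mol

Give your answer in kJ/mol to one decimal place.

equation 1: not needed (Al(s) appears nowhere else).
equation 2 × 3 (×3 to match 3 PbO2(s) in the target): (3)·(-277.4) = -832.2 kJ/mol
equation 3 × 3 (scale by 3 for the 3 CuO(s)): (3)·(-157.3) = -471.9 kJ/mol
equation 4 reversed (PbO(s) must end up as a reactant): +217.3 kJ/mol
ΔH = (3)·(-277.4) + (3)·(-157.3) + (-1)·(-217.3) = -1086.8 kJ/mol

ΔH = -1086.8 kJ/mol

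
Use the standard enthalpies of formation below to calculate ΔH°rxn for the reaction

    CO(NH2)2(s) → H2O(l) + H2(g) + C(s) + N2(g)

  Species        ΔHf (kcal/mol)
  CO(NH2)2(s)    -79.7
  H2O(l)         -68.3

ΔH°rxn = Σ nΔHf°(products) − Σ nΔHf°(reactants).
Products: 1·(-68.3) + 1·(+0.0) + 1·(+0.0) + 1·(+0.0) = -68.3
Reactants: 1·(-79.7) = -79.7
ΔH°rxn = (-68.3) − (-79.7) = 11.4 kcal/mol

ΔH°rxn = 11.4 kcal/mol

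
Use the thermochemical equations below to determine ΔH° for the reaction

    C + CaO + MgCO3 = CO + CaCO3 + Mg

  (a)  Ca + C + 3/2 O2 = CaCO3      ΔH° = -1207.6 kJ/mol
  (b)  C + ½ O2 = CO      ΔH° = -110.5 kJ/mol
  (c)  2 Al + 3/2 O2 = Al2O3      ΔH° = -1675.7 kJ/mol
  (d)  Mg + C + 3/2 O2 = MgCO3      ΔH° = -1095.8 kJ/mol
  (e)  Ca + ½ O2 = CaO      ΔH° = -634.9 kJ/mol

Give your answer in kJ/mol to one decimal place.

(a) as written (CaCO3 already on the product side): -1207.6 kJ/mol
(b) as written (CO already on the product side): -110.5 kJ/mol
(c): not needed (Al appears nowhere else).
(d) reversed (reverse to put MgCO3 on the reactant side): +1095.8 kJ/mol
(e) reversed (CaO must end up as a reactant): +634.9 kJ/mol
Summing the manipulated equations, ΔH° = (-1207.6) + (-110.5) + (+1095.8) + (+634.9) = 412.6 kJ/mol

ΔH° = 412.6 kJ/mol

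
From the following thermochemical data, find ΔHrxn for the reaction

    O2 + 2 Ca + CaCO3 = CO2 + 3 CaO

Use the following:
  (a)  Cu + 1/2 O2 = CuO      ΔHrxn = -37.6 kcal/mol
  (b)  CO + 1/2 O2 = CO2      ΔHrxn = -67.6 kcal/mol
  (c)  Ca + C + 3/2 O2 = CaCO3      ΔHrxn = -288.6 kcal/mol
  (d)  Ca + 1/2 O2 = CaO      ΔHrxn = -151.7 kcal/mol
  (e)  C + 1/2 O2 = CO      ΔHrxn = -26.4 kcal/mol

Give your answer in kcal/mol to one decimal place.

(a): not needed.
(b) as written: -67.6 kcal/mol
(c) reversed: +288.6 kcal/mol
(d) × 3: (3)·(-151.7) = -455.1 kcal/mol
(e) as written: -26.4 kcal/mol
By Hess's law, ΔHrxn = (1)·(-67.6) + (-1)·(-288.6) + (3)·(-151.7) + (1)·(-26.4) = -260.5 kcal/mol

ΔHrxn = -260.5 kcal/mol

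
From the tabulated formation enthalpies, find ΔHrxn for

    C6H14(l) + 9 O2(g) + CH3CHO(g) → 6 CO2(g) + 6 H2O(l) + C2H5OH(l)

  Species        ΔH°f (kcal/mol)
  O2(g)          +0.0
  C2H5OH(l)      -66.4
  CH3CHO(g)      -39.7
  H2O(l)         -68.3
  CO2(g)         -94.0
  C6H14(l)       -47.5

ΔHrxn = -953.0 kcal/mol

Products: 6·(-94.0) + 6·(-68.3) + 1·(-66.4) = -1040.2
Reactants: 1·(-47.5) + 9·(+0.0) + 1·(-39.7) = -87.2
ΔHrxn = (-1040.2) − (-87.2) = -953.0 kcal/mol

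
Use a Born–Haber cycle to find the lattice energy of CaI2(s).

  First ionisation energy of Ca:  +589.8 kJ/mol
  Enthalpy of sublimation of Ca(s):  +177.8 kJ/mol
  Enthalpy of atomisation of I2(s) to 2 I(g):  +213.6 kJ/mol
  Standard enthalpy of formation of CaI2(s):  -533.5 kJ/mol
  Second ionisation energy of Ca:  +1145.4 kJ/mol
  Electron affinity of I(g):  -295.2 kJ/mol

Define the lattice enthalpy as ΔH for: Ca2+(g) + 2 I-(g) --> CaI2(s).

U = -2069.7 kJ/mol

ΔHf° = 1·ΔHsub + 1·(ΣIE) + 1·D(I2) + 2·EA + U
-533.5 = 1·(+177.8) + 1·(+1735.2) + 1·(+213.6) + 2·(-295.2) + U
U = -533.5 − (+1536.2) = -2069.7 kJ/mol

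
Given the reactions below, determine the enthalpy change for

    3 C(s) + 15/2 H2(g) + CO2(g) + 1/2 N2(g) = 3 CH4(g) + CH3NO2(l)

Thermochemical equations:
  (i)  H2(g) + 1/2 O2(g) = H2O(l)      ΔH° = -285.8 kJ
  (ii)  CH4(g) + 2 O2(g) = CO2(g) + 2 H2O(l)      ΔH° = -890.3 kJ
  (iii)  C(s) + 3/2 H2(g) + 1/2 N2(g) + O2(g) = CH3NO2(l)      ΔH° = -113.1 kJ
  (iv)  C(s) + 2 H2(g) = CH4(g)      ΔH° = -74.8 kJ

(i) × 2: (2)·(-285.8) = -571.6 kJ
(ii) reversed: +890.3 kJ
(iii) as written: -113.1 kJ
(iv) × 2: (2)·(-74.8) = -149.6 kJ
ΔH° = (2)·(-285.8) + (-1)·(-890.3) + (1)·(-113.1) + (2)·(-74.8) = 56.0 kJ

ΔH° = 56.0 kJ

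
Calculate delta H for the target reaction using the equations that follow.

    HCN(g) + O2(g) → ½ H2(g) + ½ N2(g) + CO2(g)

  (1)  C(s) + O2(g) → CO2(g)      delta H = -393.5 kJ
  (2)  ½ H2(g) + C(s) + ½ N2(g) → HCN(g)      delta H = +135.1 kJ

(1) as written (CO2(g) already on the product side): -393.5 kJ
(2) reversed (reverse to put HCN(g) on the reactant side): -135.1 kJ
delta H = (-393.5) + (-135.1) = -528.6 kJ

delta H = -528.6 kJ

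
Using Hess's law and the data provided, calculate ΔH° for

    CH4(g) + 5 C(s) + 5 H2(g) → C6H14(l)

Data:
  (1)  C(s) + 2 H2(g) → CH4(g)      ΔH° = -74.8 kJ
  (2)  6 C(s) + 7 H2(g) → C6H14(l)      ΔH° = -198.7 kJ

(1) reversed: +74.8 kJ
(2) as written: -198.7 kJ
ΔH° = (+74.8) + (-198.7) = -123.9 kJ

ΔH° = -123.9 kJ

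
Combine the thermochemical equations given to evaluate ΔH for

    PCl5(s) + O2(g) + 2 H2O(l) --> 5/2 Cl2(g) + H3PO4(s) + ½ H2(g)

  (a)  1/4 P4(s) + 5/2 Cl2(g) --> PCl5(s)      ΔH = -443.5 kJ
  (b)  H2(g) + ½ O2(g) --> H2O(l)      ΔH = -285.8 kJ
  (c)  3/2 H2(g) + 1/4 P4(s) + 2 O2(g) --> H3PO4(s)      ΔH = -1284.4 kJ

(a) reversed: +443.5 kJ
(b) reversed and × 2: (-2)·(-285.8) = +571.6 kJ
(c) as written: -1284.4 kJ
Combining the equations, ΔH = (+443.5) + (+571.6) + (-1284.4) = -269.3 kJ

ΔH = -269.3 kJ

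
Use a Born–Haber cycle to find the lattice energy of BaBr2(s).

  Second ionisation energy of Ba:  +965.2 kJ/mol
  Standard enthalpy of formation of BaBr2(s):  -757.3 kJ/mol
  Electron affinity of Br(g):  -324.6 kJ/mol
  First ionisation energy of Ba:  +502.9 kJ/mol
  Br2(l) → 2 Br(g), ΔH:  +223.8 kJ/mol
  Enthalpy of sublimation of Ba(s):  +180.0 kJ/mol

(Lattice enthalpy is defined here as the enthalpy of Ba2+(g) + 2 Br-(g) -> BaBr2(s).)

U = -1980.0 kJ/mol

ΔHf° = 1·ΔHsub + 1·(ΣIE) + 1·D(Br2) + 2·EA + U
-757.3 = 1·(+180.0) + 1·(+1468.1) + 1·(+223.8) + 2·(-324.6) + U
U = -757.3 − (+1222.7) = -1980.0 kJ/mol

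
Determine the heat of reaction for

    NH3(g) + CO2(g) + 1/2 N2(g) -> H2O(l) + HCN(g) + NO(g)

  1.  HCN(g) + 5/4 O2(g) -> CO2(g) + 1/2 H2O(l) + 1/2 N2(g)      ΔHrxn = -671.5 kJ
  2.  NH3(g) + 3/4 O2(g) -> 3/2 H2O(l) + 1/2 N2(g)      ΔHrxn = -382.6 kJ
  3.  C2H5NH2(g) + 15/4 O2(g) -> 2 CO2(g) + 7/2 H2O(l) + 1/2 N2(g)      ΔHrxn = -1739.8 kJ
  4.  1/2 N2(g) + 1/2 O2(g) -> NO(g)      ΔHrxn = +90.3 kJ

ΔHrxn = 379.2 kJ

eq. 1 reversed: +671.5 kJ
eq. 2 as written: -382.6 kJ
eq. 3: not needed.
eq. 4 as written: +90.3 kJ
Combining the equations, ΔHrxn = (+671.5) + (-382.6) + (+90.3) = 379.2 kJ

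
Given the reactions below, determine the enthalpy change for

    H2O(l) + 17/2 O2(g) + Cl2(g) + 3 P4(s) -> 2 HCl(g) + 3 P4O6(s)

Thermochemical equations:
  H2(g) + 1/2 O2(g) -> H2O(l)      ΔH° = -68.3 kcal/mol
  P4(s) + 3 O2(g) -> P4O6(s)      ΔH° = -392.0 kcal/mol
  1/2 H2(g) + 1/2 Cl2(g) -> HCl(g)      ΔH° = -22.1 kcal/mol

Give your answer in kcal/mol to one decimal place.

equation 1 reversed: +68.3 kcal/mol
equation 2 × 3: (3)·(-392.0) = -1176.0 kcal/mol
equation 3 × 2: (2)·(-22.1) = -44.2 kcal/mol
ΔH° = (+68.3) + (-1176.0) + (-44.2) = -1151.9 kcal/mol

ΔH° = -1151.9 kcal/mol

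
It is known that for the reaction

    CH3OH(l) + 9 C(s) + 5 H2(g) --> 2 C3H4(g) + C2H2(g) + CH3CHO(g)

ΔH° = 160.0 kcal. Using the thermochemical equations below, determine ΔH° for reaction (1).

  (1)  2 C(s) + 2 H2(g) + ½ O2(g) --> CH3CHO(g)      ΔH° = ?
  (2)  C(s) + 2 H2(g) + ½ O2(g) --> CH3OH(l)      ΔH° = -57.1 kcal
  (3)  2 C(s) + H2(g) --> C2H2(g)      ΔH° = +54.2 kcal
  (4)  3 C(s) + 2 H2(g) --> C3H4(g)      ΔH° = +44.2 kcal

ΔH° = -39.7 kcal

(1) as written: contributes x
(2) reversed: +57.1 kcal
(3) as written: +54.2 kcal
(4) × 2: (2)·(+44.2) = +88.4 kcal
+160.0 = (+57.1) + (+54.2) + (+88.4) + x
x = (+160.0 − (+199.7)) / (1) = -39.7 kcal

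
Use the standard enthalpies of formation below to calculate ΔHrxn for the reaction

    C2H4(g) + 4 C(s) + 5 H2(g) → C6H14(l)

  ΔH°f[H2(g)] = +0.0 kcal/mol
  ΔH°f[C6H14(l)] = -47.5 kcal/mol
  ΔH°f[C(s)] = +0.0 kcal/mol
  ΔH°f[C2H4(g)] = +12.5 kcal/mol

ΔHrxn = -60.0 kcal/mol

ΔH°rxn = Σ nΔHf°(products) − Σ nΔHf°(reactants).
Products: 1·(-47.5) = -47.5
Reactants: 1·(+12.5) + 4·(+0.0) + 5·(+0.0) = +12.5
ΔHrxn = (-47.5) − (+12.5) = -60.0 kcal/mol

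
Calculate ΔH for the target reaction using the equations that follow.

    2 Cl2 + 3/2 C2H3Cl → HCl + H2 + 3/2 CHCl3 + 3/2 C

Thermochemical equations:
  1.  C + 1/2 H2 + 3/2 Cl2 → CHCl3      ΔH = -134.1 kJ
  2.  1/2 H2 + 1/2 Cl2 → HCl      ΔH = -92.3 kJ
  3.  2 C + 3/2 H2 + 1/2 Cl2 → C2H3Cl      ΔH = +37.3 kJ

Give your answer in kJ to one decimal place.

eq. 1 × 3/2 (scale by 3/2 for the 3/2 CHCl3): (3/2)·(-134.1) = -201.15 kJ
eq. 2 as written (HCl already on the product side): -92.3 kJ
eq. 3 reversed and × 3/2 (reverse to put C2H3Cl on the reactant side; ×3/2 to match 3/2 C2H3Cl in the target): (-3/2)·(+37.3) = -55.95 kJ
Summing the manipulated equations, ΔH = (-201.15) + (-92.3) + (-55.95) = -349.4 kJ

ΔH = -349.4 kJ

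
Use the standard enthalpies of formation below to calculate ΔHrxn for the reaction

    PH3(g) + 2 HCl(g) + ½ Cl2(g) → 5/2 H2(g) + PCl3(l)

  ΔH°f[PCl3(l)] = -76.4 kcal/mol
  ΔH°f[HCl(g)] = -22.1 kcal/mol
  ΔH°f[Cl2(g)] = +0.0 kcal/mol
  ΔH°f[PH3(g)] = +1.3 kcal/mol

Products: 5/2·(+0.0) + 1·(-76.4) = -76.4
Reactants: 1·(+1.3) + 2·(-22.1) + 1/2·(+0.0) = -42.9
ΔHrxn = (-76.4) − (-42.9) = -33.5 kcal/mol

ΔHrxn = -33.5 kcal/mol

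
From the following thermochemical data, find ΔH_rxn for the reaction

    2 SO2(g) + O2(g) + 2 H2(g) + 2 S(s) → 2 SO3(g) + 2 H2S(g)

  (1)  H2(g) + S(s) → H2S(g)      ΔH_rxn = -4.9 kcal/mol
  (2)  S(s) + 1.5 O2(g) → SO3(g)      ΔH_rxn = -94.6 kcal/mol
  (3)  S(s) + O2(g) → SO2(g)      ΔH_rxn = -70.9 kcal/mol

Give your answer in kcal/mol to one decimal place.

ΔH_rxn = -57.2 kcal/mol

(1) × 2 (×2 to match 2 H2S(g) in the target): (2)·(-4.9) = -9.8 kcal/mol
(2) × 2 (×2 to match 2 SO3(g) in the target): (2)·(-94.6) = -189.2 kcal/mol
(3) reversed and × 2 (SO2(g) must end up as a reactant; scale by 2 for the 2 SO2(g)): (-2)·(-70.9) = +141.8 kcal/mol
By Hess's law, ΔH_rxn = (2)·(-4.9) + (2)·(-94.6) + (-2)·(-70.9) = -57.2 kcal/mol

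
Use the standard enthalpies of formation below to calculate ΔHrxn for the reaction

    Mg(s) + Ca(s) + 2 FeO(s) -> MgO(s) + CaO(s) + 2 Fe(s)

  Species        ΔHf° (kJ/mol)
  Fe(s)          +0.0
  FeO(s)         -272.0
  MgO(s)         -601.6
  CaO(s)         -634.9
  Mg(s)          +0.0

ΔHrxn = -692.5 kJ/mol

Products: 1·(-601.6) + 1·(-634.9) + 2·(+0.0) = -1236.5
Reactants: 1·(+0.0) + 1·(+0.0) + 2·(-272.0) = -544.0
ΔHrxn = (-1236.5) − (-544.0) = -692.5 kJ/mol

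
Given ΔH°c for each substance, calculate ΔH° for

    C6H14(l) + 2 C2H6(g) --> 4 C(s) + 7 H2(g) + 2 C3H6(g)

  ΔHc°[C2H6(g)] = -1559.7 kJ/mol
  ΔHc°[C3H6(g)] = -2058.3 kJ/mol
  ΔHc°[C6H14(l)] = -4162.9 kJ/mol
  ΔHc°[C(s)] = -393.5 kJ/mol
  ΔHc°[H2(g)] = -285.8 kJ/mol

ΔH° = 408.9 kJ/mol

With combustion enthalpies, reactants minus products:
= [1·(-4162.9) + 2·(-1559.7)] − [4·(-393.5) + 7·(-285.8) + 2·(-2058.3)]
= 408.9 kJ/mol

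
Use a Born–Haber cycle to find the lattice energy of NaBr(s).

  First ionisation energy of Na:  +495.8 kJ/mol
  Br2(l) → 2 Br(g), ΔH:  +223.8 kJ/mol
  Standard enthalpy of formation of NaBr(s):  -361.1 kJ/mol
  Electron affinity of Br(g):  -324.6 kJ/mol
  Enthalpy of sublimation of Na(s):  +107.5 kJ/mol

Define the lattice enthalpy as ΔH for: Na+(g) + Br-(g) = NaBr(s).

ΔHf° = 1·ΔHsub + 1·(ΣIE) + 1/2·D(Br2) + 1·EA + U
-361.1 = 1·(+107.5) + 1·(+495.8) + 1/2·(+223.8) + 1·(-324.6) + U
U = -361.1 − (+390.6) = -751.7 kJ/mol

U = -751.7 kJ/mol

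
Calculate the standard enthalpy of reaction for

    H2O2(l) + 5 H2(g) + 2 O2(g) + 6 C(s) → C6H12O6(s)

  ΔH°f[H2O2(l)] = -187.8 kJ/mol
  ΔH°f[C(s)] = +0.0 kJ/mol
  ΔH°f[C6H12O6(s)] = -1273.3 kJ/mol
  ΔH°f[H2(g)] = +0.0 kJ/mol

ΔH° = -1085.5 kJ/mol

Products: 1·(-1273.3) = -1273.3
Reactants: 1·(-187.8) + 5·(+0.0) + 2·(+0.0) + 6·(+0.0) = -187.8
ΔH° = (-1273.3) − (-187.8) = -1085.5 kJ/mol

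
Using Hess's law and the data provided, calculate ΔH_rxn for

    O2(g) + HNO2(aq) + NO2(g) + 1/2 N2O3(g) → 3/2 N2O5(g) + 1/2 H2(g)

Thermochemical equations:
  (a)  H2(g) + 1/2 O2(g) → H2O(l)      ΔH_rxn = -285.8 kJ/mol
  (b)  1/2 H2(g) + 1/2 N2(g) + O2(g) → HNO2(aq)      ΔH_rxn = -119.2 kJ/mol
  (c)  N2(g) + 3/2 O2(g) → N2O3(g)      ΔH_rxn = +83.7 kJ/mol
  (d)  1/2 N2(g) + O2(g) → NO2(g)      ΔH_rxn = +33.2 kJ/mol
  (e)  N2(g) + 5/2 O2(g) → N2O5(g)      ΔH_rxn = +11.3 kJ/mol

(a): not needed.
(b) reversed: +119.2 kJ/mol
(c) reversed and × 1/2: (-1/2)·(+83.7) = -41.85 kJ/mol
(d) reversed: -33.2 kJ/mol
(e) × 3/2: (3/2)·(+11.3) = +16.95 kJ/mol
Since enthalpy is a state function, ΔH_rxn = (-1)·(-119.2) + (-1/2)·(+83.7) + (-1)·(+33.2) + (3/2)·(+11.3) = 61.1 kJ/mol

ΔH_rxn = 61.1 kJ/mol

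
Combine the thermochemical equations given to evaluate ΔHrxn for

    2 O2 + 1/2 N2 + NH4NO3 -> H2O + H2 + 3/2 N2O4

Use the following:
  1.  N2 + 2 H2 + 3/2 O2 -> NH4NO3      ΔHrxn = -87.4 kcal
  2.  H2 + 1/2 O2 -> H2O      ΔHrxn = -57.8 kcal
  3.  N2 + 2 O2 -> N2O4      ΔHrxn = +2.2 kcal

eq. 1 reversed (reverse to put NH4NO3 on the reactant side): +87.4 kcal
eq. 2 as written (H2O already on the product side): -57.8 kcal
eq. 3 × 3/2 (scale by 3/2 for the 3/2 N2O4): (3/2)·(+2.2) = +3.3 kcal
By Hess's law, ΔHrxn = (+87.4) + (-57.8) + (+3.3) = 32.9 kcal

ΔHrxn = 32.9 kcal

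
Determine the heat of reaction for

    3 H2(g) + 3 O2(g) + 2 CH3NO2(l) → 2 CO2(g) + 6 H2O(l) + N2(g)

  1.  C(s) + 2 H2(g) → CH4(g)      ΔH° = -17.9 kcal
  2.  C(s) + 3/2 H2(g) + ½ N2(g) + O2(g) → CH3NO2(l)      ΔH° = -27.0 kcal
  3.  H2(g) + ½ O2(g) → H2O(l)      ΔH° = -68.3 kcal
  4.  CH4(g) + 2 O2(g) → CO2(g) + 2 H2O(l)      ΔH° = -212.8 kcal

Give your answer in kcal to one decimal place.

eq. 1 × 2: (2)·(-17.9) = -35.8 kcal
eq. 2 reversed and × 2 (reverse to put CH3NO2(l) on the reactant side; ×2 to match 2 CH3NO2(l) in the target): (-2)·(-27.0) = +54.0 kcal
eq. 3 × 2: (2)·(-68.3) = -136.6 kcal
eq. 4 × 2 (×2 to match 2 CO2(g) in the target): (2)·(-212.8) = -425.6 kcal
ΔH° = (2)·(-17.9) + (-2)·(-27.0) + (2)·(-68.3) + (2)·(-212.8) = -544.0 kcal

ΔH° = -544.0 kcal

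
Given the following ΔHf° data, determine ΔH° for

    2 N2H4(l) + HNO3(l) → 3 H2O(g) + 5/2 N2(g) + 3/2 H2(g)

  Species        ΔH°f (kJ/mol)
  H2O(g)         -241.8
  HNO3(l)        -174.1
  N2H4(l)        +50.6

ΔH° = -652.5 kJ/mol

Products: 3·(-241.8) + 5/2·(+0.0) + 3/2·(+0.0) = -725.4
Reactants: 2·(+50.6) + 1·(-174.1) = -72.9
ΔH° = (-725.4) − (-72.9) = -652.5 kJ/mol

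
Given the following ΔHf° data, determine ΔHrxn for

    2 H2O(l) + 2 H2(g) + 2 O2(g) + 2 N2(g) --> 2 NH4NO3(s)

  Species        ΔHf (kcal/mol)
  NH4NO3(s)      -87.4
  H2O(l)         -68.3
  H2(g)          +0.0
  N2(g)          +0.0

ΔHrxn = -38.2 kcal/mol

ΔH°rxn = Σ nΔHf°(products) − Σ nΔHf°(reactants).
Products: 2·(-87.4) = -174.8
Reactants: 2·(-68.3) + 2·(+0.0) + 2·(+0.0) + 2·(+0.0) = -136.6
ΔHrxn = (-174.8) − (-136.6) = -38.2 kcal/mol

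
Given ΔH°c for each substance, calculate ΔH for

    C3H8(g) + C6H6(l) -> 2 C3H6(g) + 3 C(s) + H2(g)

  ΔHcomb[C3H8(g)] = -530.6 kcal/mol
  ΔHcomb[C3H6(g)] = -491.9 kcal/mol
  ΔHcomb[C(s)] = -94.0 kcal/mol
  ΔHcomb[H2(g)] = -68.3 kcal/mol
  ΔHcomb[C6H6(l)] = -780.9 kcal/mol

ΔH = 22.6 kcal/mol

With combustion enthalpies, reactants minus products:
= [1·(-530.6) + 1·(-780.9)] − [2·(-491.9) + 3·(-94.0) + 1·(-68.3)]
= 22.6 kcal/mol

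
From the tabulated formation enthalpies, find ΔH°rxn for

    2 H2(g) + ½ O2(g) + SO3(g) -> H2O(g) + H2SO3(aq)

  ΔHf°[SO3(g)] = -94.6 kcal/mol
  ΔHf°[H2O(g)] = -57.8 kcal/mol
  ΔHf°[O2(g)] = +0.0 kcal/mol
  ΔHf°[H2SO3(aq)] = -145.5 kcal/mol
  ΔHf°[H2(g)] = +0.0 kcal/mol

Products: 1·(-57.8) + 1·(-145.5) = -203.3
Reactants: 2·(+0.0) + 1/2·(+0.0) + 1·(-94.6) = -94.6
ΔH°rxn = (-203.3) − (-94.6) = -108.7 kcal/mol

ΔH°rxn = -108.7 kcal/mol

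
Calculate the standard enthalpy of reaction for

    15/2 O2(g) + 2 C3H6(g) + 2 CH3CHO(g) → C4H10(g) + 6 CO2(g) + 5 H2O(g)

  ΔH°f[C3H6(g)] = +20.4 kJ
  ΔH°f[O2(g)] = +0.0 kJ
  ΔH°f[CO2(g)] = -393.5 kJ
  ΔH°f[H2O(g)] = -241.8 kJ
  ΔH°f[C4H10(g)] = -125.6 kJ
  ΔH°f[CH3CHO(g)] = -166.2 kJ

Products: 1·(-125.6) + 6·(-393.5) + 5·(-241.8) = -3695.6
Reactants: 15/2·(+0.0) + 2·(+20.4) + 2·(-166.2) = -291.6
ΔH° = (-3695.6) − (-291.6) = -3404.0 kJ

ΔH° = -3404.0 kJ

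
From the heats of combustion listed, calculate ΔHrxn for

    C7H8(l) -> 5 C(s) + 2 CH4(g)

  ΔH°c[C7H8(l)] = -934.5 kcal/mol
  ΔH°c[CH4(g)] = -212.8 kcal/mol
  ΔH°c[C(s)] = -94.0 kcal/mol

ΔHrxn = -38.9 kcal/mol

With combustion enthalpies, reactants minus products:
= [1·(-934.5)] − [5·(-94.0) + 2·(-212.8)]
= -38.9 kcal/mol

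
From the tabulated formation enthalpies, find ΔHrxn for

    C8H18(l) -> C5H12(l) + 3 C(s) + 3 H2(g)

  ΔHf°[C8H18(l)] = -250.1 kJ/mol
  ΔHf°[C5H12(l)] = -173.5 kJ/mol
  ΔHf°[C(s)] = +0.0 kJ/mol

ΔHrxn = 76.6 kJ/mol

ΔH°rxn = Σ nΔHf°(products) − Σ nΔHf°(reactants).
Products: 1·(-173.5) + 3·(+0.0) + 3·(+0.0) = -173.5
Reactants: 1·(-250.1) = -250.1
ΔHrxn = (-173.5) − (-250.1) = 76.6 kJ/mol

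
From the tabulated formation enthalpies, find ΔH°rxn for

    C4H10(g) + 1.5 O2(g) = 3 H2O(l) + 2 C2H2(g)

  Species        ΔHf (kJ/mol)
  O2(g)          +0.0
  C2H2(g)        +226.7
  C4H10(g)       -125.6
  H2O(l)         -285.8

ΔH°rxn = -278.4 kJ/mol

ΔH°rxn = Σ nΔHf°(products) − Σ nΔHf°(reactants).
Products: 3·(-285.8) + 2·(+226.7) = -404.0
Reactants: 1·(-125.6) + 3/2·(+0.0) = -125.6
ΔH°rxn = (-404.0) − (-125.6) = -278.4 kJ/mol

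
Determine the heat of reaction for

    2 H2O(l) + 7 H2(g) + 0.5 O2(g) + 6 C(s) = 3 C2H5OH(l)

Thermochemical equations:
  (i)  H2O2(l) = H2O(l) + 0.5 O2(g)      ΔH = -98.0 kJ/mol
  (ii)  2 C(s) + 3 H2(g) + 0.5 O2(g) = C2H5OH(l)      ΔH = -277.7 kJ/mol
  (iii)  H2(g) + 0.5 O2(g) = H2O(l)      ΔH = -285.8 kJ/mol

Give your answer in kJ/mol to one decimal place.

ΔH = -261.5 kJ/mol

(i): not needed (H2O2(l) appears nowhere else).
(ii) × 3 (scale by 3 for the 3 C2H5OH(l)): (3)·(-277.7) = -833.1 kJ/mol
(iii) reversed and × 2: (-2)·(-285.8) = +571.6 kJ/mol
Combining the equations, ΔH = (-833.1) + (+571.6) = -261.5 kJ/mol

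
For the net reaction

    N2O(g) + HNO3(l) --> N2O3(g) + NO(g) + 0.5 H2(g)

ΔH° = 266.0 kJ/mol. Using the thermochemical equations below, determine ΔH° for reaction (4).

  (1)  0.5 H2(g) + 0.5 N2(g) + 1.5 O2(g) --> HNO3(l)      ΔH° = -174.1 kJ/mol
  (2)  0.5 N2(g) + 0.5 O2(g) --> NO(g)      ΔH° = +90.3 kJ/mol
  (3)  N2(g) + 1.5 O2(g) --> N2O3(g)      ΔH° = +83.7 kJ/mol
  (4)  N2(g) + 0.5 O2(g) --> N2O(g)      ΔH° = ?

ΔH° = 82.1 kJ/mol

(1) reversed: +174.1 kJ/mol
(2) as written: +90.3 kJ/mol
(3) as written: +83.7 kJ/mol
(4) reversed: contributes −x
+266.0 = (+174.1) + (+90.3) + (+83.7) − x
x = (+266.0 − (+348.1)) / (-1) = 82.1 kJ/mol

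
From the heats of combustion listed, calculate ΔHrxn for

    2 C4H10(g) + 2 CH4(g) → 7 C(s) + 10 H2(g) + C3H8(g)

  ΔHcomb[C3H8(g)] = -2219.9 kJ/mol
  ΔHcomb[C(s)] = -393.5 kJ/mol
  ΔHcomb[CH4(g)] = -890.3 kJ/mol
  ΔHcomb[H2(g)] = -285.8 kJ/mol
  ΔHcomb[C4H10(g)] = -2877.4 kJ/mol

ΔHrxn = 297.0 kJ/mol

With combustion enthalpies, reactants minus products:
= [2·(-2877.4) + 2·(-890.3)] − [7·(-393.5) + 10·(-285.8) + 1·(-2219.9)]
= 297.0 kJ/mol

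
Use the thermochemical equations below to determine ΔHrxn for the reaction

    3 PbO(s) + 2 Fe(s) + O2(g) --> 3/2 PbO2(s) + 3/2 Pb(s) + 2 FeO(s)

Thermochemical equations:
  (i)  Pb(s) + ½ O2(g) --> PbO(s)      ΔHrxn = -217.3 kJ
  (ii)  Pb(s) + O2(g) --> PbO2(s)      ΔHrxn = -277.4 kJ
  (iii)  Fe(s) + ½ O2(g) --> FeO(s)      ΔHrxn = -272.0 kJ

ΔHrxn = -308.2 kJ

(i) reversed and × 3 (reverse to put PbO(s) on the reactant side; ×3 to match 3 PbO(s) in the target): (-3)·(-217.3) = +651.9 kJ
(ii) × 3/2 (×3/2 to match 3/2 PbO2(s) in the target): (3/2)·(-277.4) = -416.1 kJ
(iii) × 2 (×2 to match 2 FeO(s) in the target): (2)·(-272.0) = -544.0 kJ
Combining the equations, ΔHrxn = (+651.9) + (-416.1) + (-544.0) = -308.2 kJ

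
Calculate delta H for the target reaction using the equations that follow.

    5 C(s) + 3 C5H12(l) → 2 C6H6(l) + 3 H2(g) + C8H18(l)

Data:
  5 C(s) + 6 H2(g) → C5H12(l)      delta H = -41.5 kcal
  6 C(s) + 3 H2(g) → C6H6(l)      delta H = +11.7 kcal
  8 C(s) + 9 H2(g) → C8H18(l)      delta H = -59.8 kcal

equation 1 reversed and × 3 (C5H12(l) must end up as a reactant; ×3 to match 3 C5H12(l) in the target): (-3)·(-41.5) = +124.5 kcal
equation 2 × 2 (×2 to match 2 C6H6(l) in the target): (2)·(+11.7) = +23.4 kcal
equation 3 as written (C8H18(l) already on the product side): -59.8 kcal
delta H = (+124.5) + (+23.4) + (-59.8) = 88.1 kcal

delta H = 88.1 kcal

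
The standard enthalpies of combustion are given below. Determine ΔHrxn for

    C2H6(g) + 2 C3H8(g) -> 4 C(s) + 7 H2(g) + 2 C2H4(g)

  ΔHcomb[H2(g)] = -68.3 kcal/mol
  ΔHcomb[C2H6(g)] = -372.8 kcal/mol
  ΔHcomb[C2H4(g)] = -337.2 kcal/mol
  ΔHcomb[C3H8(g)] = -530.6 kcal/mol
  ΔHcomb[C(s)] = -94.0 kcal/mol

With combustion enthalpies, reactants minus products:
= [1·(-372.8) + 2·(-530.6)] − [4·(-94.0) + 7·(-68.3) + 2·(-337.2)]
= 94.5 kcal/mol

ΔHrxn = 94.5 kcal/mol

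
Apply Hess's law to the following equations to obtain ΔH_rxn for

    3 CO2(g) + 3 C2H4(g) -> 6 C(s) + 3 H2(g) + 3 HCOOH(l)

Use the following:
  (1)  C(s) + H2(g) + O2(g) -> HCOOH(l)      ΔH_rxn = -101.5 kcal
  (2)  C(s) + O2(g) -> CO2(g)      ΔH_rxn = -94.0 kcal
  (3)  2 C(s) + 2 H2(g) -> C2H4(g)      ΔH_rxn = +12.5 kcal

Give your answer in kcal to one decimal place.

ΔH_rxn = -60.0 kcal

(1) × 3: (3)·(-101.5) = -304.5 kcal
(2) reversed and × 3: (-3)·(-94.0) = +282.0 kcal
(3) reversed and × 3: (-3)·(+12.5) = -37.5 kcal
ΔH_rxn = (3)·(-101.5) + (-3)·(-94.0) + (-3)·(+12.5) = -60.0 kcal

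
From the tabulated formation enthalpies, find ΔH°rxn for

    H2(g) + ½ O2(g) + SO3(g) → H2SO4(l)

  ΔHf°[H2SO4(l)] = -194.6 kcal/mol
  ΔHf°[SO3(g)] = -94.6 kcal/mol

ΔH°rxn = -100.0 kcal/mol

ΔH°rxn = Σ nΔHf°(products) − Σ nΔHf°(reactants).
Products: 1·(-194.6) = -194.6
Reactants: 1·(+0.0) + 1/2·(+0.0) + 1·(-94.6) = -94.6
ΔH°rxn = (-194.6) − (-94.6) = -100.0 kcal/mol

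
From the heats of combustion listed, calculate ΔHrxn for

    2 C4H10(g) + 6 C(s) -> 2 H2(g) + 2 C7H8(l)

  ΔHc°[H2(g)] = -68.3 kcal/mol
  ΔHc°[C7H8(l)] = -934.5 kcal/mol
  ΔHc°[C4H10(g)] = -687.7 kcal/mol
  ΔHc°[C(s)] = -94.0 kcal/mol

ΔHrxn = 66.2 kcal/mol

Using ΔH = Σ nΔHc°(reactants) − Σ nΔHc°(products):
= [2·(-687.7) + 6·(-94.0)] − [2·(-68.3) + 2·(-934.5)]
= 66.2 kcal/mol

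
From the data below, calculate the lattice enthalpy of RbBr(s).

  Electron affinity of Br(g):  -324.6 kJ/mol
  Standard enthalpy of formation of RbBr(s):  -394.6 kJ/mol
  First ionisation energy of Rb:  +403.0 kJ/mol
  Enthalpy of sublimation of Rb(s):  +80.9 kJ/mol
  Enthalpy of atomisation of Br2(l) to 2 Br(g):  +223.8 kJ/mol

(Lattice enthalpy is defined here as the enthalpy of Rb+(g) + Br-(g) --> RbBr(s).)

ΔHf° = 1·ΔHsub + 1·(ΣIE) + 1/2·D(Br2) + 1·EA + U
-394.6 = 1·(+80.9) + 1·(+403.0) + 1/2·(+223.8) + 1·(-324.6) + U
U = -394.6 − (+271.2) = -665.8 kJ/mol

U = -665.8 kJ/mol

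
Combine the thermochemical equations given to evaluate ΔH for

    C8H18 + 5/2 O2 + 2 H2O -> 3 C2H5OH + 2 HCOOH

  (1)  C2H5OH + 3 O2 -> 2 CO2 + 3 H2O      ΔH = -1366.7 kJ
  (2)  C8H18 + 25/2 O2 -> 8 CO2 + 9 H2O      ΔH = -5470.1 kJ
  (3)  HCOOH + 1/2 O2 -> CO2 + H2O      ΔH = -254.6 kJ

(1) reversed and × 3 (C2H5OH must end up as a product; ×3 to match 3 C2H5OH in the target): (-3)·(-1366.7) = +4100.1 kJ
(2) as written (C8H18 already on the reactant side): -5470.1 kJ
(3) reversed and × 2 (HCOOH must end up as a product; ×2 to match 2 HCOOH in the target): (-2)·(-254.6) = +509.2 kJ
ΔH = (+4100.1) + (-5470.1) + (+509.2) = -860.8 kJ

ΔH = -860.8 kJ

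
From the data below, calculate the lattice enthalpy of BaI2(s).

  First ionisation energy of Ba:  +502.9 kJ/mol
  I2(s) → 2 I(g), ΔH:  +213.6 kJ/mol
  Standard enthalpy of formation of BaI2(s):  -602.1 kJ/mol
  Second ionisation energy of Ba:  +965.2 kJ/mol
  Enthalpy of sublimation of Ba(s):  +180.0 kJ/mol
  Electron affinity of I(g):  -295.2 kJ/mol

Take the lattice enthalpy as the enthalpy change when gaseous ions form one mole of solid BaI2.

U = -1873.4 kJ/mol

ΔHf° = 1·ΔHsub + 1·(ΣIE) + 1·D(I2) + 2·EA + U
-602.1 = 1·(+180.0) + 1·(+1468.1) + 1·(+213.6) + 2·(-295.2) + U
U = -602.1 − (+1271.3) = -1873.4 kJ/mol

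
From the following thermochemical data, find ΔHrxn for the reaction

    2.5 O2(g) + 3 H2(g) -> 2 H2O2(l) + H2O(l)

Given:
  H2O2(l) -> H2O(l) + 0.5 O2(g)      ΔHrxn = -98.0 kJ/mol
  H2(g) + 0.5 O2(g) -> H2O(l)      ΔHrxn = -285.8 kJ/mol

ΔHrxn = -661.4 kJ/mol

equation 1 reversed and × 2 (H2O2(l) must end up as a product; scale by 2 for the 2 H2O2(l)): (-2)·(-98.0) = +196.0 kJ/mol
equation 2 × 3 (scale by 3 for the 3 H2(g)): (3)·(-285.8) = -857.4 kJ/mol
Summing the manipulated equations, ΔHrxn = (+196.0) + (-857.4) = -661.4 kJ/mol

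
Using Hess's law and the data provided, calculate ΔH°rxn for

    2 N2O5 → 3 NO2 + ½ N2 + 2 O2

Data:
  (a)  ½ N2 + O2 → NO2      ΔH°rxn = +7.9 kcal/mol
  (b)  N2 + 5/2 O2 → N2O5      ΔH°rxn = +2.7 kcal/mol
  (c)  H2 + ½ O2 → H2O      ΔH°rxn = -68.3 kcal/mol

ΔH°rxn = 18.3 kcal/mol

(a) × 3: (3)·(+7.9) = +23.7 kcal/mol
(b) reversed and × 2: (-2)·(+2.7) = -5.4 kcal/mol
(c): not needed.
Combining the equations, ΔH°rxn = (3)·(+7.9) + (-2)·(+2.7) = 18.3 kcal/mol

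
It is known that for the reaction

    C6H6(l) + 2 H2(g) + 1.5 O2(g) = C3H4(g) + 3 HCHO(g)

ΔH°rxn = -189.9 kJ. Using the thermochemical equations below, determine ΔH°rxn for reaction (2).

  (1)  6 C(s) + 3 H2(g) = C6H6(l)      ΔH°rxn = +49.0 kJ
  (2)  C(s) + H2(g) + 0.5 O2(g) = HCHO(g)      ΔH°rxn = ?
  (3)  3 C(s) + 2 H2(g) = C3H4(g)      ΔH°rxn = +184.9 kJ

ΔH°rxn = -108.6 kJ

(1) reversed (reverse to put C6H6(l) on the reactant side): -49.0 kJ
(2) × 3 (scale by 3 for the 3 HCHO(g)): contributes 3·x
(3) as written (C3H4(g) already on the product side): +184.9 kJ
-189.9 = (-49.0) + (+184.9) + 3·x
x = (-189.9 − (+135.9)) / (3) = -108.6 kJ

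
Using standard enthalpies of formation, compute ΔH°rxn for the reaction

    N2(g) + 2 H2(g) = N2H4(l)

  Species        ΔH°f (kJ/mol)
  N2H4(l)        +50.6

ΔH°rxn = 50.6 kJ/mol

ΔH°rxn = Σ nΔHf°(products) − Σ nΔHf°(reactants).
Products: 1·(+50.6) = +50.6
Reactants: 1·(+0.0) + 2·(+0.0) = +0.0
ΔH°rxn = (+50.6) − (+0.0) = 50.6 kJ/mol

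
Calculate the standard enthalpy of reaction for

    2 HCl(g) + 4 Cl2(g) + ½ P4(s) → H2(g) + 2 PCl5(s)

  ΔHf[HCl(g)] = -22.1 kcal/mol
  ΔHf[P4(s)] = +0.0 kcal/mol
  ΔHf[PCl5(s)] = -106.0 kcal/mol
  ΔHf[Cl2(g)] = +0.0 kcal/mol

Products: 1·(+0.0) + 2·(-106.0) = -212.0
Reactants: 2·(-22.1) + 4·(+0.0) + 1/2·(+0.0) = -44.2
ΔHrxn = (-212.0) − (-44.2) = -167.8 kcal/mol

ΔHrxn = -167.8 kcal/mol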